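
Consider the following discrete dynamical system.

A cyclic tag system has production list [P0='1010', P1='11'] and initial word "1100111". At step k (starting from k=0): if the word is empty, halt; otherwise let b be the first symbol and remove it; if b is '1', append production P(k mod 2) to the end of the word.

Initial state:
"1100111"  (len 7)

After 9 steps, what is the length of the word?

16

step 0: "1100111"  (len 7)
step 1: "1001111010"  (len 10)
step 2: "00111101011"  (len 11)
step 3: "0111101011"  (len 10)
step 4: "111101011"  (len 9)
step 5: "111010111010"  (len 12)
step 6: "1101011101011"  (len 13)
step 7: "1010111010111010"  (len 16)
step 8: "01011101011101011"  (len 17)
step 9: "1011101011101011"  (len 16)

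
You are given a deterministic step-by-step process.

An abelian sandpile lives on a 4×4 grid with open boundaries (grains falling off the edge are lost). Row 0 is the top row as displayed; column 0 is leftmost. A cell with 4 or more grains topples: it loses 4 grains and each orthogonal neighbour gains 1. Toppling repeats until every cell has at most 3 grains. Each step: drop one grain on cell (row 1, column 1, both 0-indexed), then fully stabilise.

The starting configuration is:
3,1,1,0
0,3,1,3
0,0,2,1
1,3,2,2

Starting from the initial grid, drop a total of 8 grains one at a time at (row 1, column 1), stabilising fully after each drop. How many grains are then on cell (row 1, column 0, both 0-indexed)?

t=0: 3,1,1,0
0,3,1,3
0,0,2,1
1,3,2,2
t=1: 3,2,1,0
1,0,2,3
0,1,2,1
1,3,2,2
t=2: 3,2,1,0
1,1,2,3
0,1,2,1
1,3,2,2
t=3: 3,2,1,0
1,2,2,3
0,1,2,1
1,3,2,2
t=4: 3,2,1,0
1,3,2,3
0,1,2,1
1,3,2,2
t=5: 3,3,1,0
2,0,3,3
0,2,2,1
1,3,2,2
t=6: 3,3,1,0
2,1,3,3
0,2,2,1
1,3,2,2
t=7: 3,3,1,0
2,2,3,3
0,2,2,1
1,3,2,2
t=8: 3,3,1,0
2,3,3,3
0,2,2,1
1,3,2,2

2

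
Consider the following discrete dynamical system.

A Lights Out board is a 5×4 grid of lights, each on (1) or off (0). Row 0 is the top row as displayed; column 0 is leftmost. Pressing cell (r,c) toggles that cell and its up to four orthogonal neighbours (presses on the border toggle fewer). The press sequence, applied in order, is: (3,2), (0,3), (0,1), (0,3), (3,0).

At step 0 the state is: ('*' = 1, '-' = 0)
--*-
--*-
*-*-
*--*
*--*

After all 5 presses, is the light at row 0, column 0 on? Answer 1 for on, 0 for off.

1

gen 0: --*-
--*-
*-*-
*--*
*--*
gen 1: --*-
--*-
*---
***-
*-**
gen 2: ---*
--**
*---
***-
*-**
gen 3: ****
-***
*---
***-
*-**
gen 4: **--
-**-
*---
***-
*-**
gen 5: **--
-**-
----
--*-
--**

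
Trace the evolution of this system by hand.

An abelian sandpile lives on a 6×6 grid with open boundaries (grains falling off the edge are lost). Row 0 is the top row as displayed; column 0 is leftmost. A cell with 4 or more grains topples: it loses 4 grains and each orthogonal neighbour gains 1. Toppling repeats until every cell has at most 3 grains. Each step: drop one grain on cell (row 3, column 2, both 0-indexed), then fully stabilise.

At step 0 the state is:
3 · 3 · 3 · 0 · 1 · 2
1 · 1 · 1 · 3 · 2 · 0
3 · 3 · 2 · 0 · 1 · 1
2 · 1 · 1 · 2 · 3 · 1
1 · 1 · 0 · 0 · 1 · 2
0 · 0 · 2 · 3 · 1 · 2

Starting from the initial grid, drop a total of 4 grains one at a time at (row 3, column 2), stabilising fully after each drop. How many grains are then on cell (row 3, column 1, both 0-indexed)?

2

k=0  3 · 3 · 3 · 0 · 1 · 2
1 · 1 · 1 · 3 · 2 · 0
3 · 3 · 2 · 0 · 1 · 1
2 · 1 · 1 · 2 · 3 · 1
1 · 1 · 0 · 0 · 1 · 2
0 · 0 · 2 · 3 · 1 · 2
k=1  3 · 3 · 3 · 0 · 1 · 2
1 · 1 · 1 · 3 · 2 · 0
3 · 3 · 2 · 0 · 1 · 1
2 · 1 · 2 · 2 · 3 · 1
1 · 1 · 0 · 0 · 1 · 2
0 · 0 · 2 · 3 · 1 · 2
k=2  3 · 3 · 3 · 0 · 1 · 2
1 · 1 · 1 · 3 · 2 · 0
3 · 3 · 2 · 0 · 1 · 1
2 · 1 · 3 · 2 · 3 · 1
1 · 1 · 0 · 0 · 1 · 2
0 · 0 · 2 · 3 · 1 · 2
k=3  3 · 3 · 3 · 0 · 1 · 2
1 · 1 · 1 · 3 · 2 · 0
3 · 3 · 3 · 0 · 1 · 1
2 · 2 · 0 · 3 · 3 · 1
1 · 1 · 1 · 0 · 1 · 2
0 · 0 · 2 · 3 · 1 · 2
k=4  3 · 3 · 3 · 0 · 1 · 2
1 · 1 · 1 · 3 · 2 · 0
3 · 3 · 3 · 0 · 1 · 1
2 · 2 · 1 · 3 · 3 · 1
1 · 1 · 1 · 0 · 1 · 2
0 · 0 · 2 · 3 · 1 · 2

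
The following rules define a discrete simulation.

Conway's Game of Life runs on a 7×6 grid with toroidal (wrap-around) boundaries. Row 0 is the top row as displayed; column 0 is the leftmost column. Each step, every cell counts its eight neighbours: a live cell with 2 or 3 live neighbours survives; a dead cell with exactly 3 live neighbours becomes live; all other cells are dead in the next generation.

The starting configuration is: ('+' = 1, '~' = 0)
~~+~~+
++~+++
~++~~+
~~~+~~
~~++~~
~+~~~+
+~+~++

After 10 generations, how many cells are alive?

3

gen 0: ~~+~~+
++~+++
~++~~+
~~~+~~
~~++~~
~+~~~+
+~+~++
gen 1: ~~+~~~
~~~+~~
~+~~~+
~+~++~
~~+++~
~+~~~+
~~+++~
gen 2: ~~+~+~
~~+~~~
+~~+~~
++~~~+
++~~~+
~+~~~+
~++++~
gen 3: ~~~~+~
~++~~~
+~+~~+
~~+~+~
~~+~+~
~~~+~+
++~~++
gen 4: ~~+++~
++++~+
+~+~~+
~~+~+~
~~+~++
~+++~~
+~~+~~
gen 5: ~~~~~~
~~~~~~
~~~~~~
+~+~+~
~~~~++
++~~~+
~~~~~~
gen 6: ~~~~~~
~~~~~~
~~~~~~
~~~++~
~~~++~
+~~~++
+~~~~~
gen 7: ~~~~~~
~~~~~~
~~~~~~
~~~++~
~~~~~~
+~~++~
+~~~~~
gen 8: ~~~~~~
~~~~~~
~~~~~~
~~~~~~
~~~~~+
~~~~~+
~~~~~+
gen 9: ~~~~~~
~~~~~~
~~~~~~
~~~~~~
~~~~~~
+~~~++
~~~~~~
gen 10: ~~~~~~
~~~~~~
~~~~~~
~~~~~~
~~~~~+
~~~~~+
~~~~~+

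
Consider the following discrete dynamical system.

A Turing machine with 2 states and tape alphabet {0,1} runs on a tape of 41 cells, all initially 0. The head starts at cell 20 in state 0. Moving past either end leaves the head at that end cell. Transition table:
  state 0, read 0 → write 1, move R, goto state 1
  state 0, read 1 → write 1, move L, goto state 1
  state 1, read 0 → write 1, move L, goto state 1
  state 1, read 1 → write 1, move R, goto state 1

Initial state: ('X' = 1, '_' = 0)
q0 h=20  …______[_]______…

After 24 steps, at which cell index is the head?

28

step 0: q0 h=20  …______[_]______…
step 1: q1 h=21  …_____X[_]______…
step 2: q1 h=20  …______[X]X_____…
step 3: q1 h=21  …_____X[X]______…
step 4: q1 h=22  …____XX[_]______…
step 5: q1 h=21  …_____X[X]X_____…
step 6: q1 h=22  …____XX[X]______…
step 7: q1 h=23  …___XXX[_]______…
step 8: q1 h=22  …____XX[X]X_____…
step 9: q1 h=23  …___XXX[X]______…
step 10: q1 h=24  …__XXXX[_]______…
step 11: q1 h=23  …___XXX[X]X_____…
step 12: q1 h=24  …__XXXX[X]______…
step 13: q1 h=25  …_XXXXX[_]______…
step 14: q1 h=24  …__XXXX[X]X_____…
step 15: q1 h=25  …_XXXXX[X]______…
step 16: q1 h=26  …XXXXXX[_]______…
step 17: q1 h=25  …_XXXXX[X]X_____…
step 18: q1 h=26  …XXXXXX[X]______…
step 19: q1 h=27  …XXXXXX[_]______…
step 20: q1 h=26  …XXXXXX[X]X_____…
step 21: q1 h=27  …XXXXXX[X]______…
step 22: q1 h=28  …XXXXXX[_]______…
step 23: q1 h=27  …XXXXXX[X]X_____…
step 24: q1 h=28  …XXXXXX[X]______…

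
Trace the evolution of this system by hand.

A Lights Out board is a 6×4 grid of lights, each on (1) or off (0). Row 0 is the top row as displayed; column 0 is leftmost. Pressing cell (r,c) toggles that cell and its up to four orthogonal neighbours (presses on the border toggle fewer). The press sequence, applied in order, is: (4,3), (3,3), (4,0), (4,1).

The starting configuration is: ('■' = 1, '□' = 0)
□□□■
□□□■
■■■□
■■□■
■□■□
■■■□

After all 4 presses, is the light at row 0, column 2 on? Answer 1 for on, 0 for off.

0

gen 0: □□□■
□□□■
■■■□
■■□■
■□■□
■■■□
gen 1: □□□■
□□□■
■■■□
■■□□
■□□■
■■■■
gen 2: □□□■
□□□■
■■■■
■■■■
■□□□
■■■■
gen 3: □□□■
□□□■
■■■■
□■■■
□■□□
□■■■
gen 4: □□□■
□□□■
■■■■
□□■■
■□■□
□□■■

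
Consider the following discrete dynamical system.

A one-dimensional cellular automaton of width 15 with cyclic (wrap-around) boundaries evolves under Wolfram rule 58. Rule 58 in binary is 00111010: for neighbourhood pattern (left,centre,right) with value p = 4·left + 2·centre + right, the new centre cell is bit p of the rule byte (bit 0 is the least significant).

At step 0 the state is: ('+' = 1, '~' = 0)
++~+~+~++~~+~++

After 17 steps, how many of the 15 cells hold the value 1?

9

[0] ++~+~+~++~~+~++
[1] ~~+~+~++~++~++~
[2] ~+~+~++~++~++~+
[3] +~+~++~++~++~+~
[4] ~+~++~++~++~+~+
[5] +~++~++~++~+~+~
[6] ~++~++~++~+~+~+
[7] ++~++~++~+~+~+~
[8] +~++~++~+~+~+~+
[9] ~++~++~+~+~+~++
[10] ++~++~+~+~+~++~
[11] +~++~+~+~+~++~+
[12] ~++~+~+~+~++~++
[13] ++~+~+~+~++~++~
[14] +~+~+~+~++~++~+
[15] ~+~+~+~++~++~++
[16] +~+~+~++~++~++~
[17] ~+~+~++~++~++~+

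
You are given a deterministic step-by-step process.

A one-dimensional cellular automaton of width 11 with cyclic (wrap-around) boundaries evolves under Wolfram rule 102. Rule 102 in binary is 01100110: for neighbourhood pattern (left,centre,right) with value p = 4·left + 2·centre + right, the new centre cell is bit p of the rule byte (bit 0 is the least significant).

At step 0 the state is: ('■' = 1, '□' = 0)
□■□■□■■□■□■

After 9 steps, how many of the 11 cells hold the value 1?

gen 0: □■□■□■■□■□■
gen 1: ■■■■■□■■■■■
gen 2: □□□□■■□□□□□
gen 3: □□□■□■□□□□□
gen 4: □□■■■■□□□□□
gen 5: □■□□□■□□□□□
gen 6: ■■□□■■□□□□□
gen 7: □■□■□■□□□□■
gen 8: ■■■■■■□□□■■
gen 9: □□□□□■□□■□□

2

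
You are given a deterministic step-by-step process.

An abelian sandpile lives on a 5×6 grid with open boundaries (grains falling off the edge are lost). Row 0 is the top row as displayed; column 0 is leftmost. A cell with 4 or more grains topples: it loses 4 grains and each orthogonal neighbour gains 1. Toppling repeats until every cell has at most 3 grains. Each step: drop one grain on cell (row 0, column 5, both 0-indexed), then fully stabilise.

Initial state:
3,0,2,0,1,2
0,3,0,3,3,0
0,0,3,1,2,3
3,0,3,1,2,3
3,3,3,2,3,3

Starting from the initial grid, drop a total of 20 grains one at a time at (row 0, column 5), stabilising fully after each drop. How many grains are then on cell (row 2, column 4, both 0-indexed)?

t=0: 3,0,2,0,1,2
0,3,0,3,3,0
0,0,3,1,2,3
3,0,3,1,2,3
3,3,3,2,3,3
t=1: 3,0,2,0,1,3
0,3,0,3,3,0
0,0,3,1,2,3
3,0,3,1,2,3
3,3,3,2,3,3
t=2: 3,0,2,0,2,0
0,3,0,3,3,1
0,0,3,1,2,3
3,0,3,1,2,3
3,3,3,2,3,3
t=3: 3,0,2,0,2,1
0,3,0,3,3,1
0,0,3,1,2,3
3,0,3,1,2,3
3,3,3,2,3,3
t=4: 3,0,2,0,2,2
0,3,0,3,3,1
0,0,3,1,2,3
3,0,3,1,2,3
3,3,3,2,3,3
t=5: 3,0,2,0,2,3
0,3,0,3,3,1
0,0,3,1,2,3
3,0,3,1,2,3
3,3,3,2,3,3
t=6: 3,0,2,0,3,0
0,3,0,3,3,2
0,0,3,1,2,3
3,0,3,1,2,3
3,3,3,2,3,3
t=7: 3,0,2,0,3,1
0,3,0,3,3,2
0,0,3,1,2,3
3,0,3,1,2,3
3,3,3,2,3,3
t=8: 3,0,2,0,3,2
0,3,0,3,3,2
0,0,3,1,2,3
3,0,3,1,2,3
3,3,3,2,3,3
t=9: 3,0,2,0,3,3
0,3,0,3,3,2
0,0,3,1,2,3
3,0,3,1,2,3
3,3,3,2,3,3
t=10: 3,0,2,2,1,2
0,3,1,0,3,1
0,0,3,3,1,2
3,0,3,2,1,2
3,3,3,3,1,1
t=11: 3,0,2,2,1,3
0,3,1,0,3,1
0,0,3,3,1,2
3,0,3,2,1,2
3,3,3,3,1,1
t=12: 3,0,2,2,2,0
0,3,1,0,3,2
0,0,3,3,1,2
3,0,3,2,1,2
3,3,3,3,1,1
t=13: 3,0,2,2,2,1
0,3,1,0,3,2
0,0,3,3,1,2
3,0,3,2,1,2
3,3,3,3,1,1
t=14: 3,0,2,2,2,2
0,3,1,0,3,2
0,0,3,3,1,2
3,0,3,2,1,2
3,3,3,3,1,1
t=15: 3,0,2,2,2,3
0,3,1,0,3,2
0,0,3,3,1,2
3,0,3,2,1,2
3,3,3,3,1,1
t=16: 3,0,2,2,3,0
0,3,1,0,3,3
0,0,3,3,1,2
3,0,3,2,1,2
3,3,3,3,1,1
t=17: 3,0,2,2,3,1
0,3,1,0,3,3
0,0,3,3,1,2
3,0,3,2,1,2
3,3,3,3,1,1
t=18: 3,0,2,2,3,2
0,3,1,0,3,3
0,0,3,3,1,2
3,0,3,2,1,2
3,3,3,3,1,1
t=19: 3,0,2,2,3,3
0,3,1,0,3,3
0,0,3,3,1,2
3,0,3,2,1,2
3,3,3,3,1,1
t=20: 3,0,2,3,1,2
0,3,1,1,1,1
0,0,3,3,2,3
3,0,3,2,1,2
3,3,3,3,1,1

2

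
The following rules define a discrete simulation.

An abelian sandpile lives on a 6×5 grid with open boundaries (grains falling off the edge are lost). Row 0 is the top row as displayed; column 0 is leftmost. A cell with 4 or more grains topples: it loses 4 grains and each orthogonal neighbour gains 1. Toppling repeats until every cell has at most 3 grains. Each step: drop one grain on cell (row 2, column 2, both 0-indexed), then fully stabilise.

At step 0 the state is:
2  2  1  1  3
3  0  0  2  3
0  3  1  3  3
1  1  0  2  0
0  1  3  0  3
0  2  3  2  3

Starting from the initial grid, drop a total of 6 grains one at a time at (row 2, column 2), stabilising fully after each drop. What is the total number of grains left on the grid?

k=0  2  2  1  1  3
3  0  0  2  3
0  3  1  3  3
1  1  0  2  0
0  1  3  0  3
0  2  3  2  3
k=1  2  2  1  1  3
3  0  0  2  3
0  3  2  3  3
1  1  0  2  0
0  1  3  0  3
0  2  3  2  3
k=2  2  2  1  1  3
3  0  0  2  3
0  3  3  3  3
1  1  0  2  0
0  1  3  0  3
0  2  3  2  3
k=3  2  2  1  3  0
3  1  2  0  2
1  0  2  2  1
1  2  1  3  1
0  1  3  0  3
0  2  3  2  3
k=4  2  2  1  3  0
3  1  2  0  2
1  0  3  2  1
1  2  1  3  1
0  1  3  0  3
0  2  3  2  3
k=5  2  2  1  3  0
3  1  3  0  2
1  1  0  3  1
1  2  2  3  1
0  1  3  0  3
0  2  3  2  3
k=6  2  2  1  3  0
3  1  3  0  2
1  1  1  3  1
1  2  2  3  1
0  1  3  0  3
0  2  3  2  3

50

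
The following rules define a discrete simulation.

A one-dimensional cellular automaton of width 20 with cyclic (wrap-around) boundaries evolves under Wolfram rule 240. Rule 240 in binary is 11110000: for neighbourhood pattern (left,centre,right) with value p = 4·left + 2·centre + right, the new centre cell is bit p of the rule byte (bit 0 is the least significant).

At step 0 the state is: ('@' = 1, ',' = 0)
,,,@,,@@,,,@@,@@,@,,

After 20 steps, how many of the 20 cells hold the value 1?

8

0) ,,,@,,@@,,,@@,@@,@,,
1) ,,,,@,,@@,,,@@,@@,@,
2) ,,,,,@,,@@,,,@@,@@,@
3) @,,,,,@,,@@,,,@@,@@,
4) ,@,,,,,@,,@@,,,@@,@@
5) @,@,,,,,@,,@@,,,@@,@
6) @@,@,,,,,@,,@@,,,@@,
7) ,@@,@,,,,,@,,@@,,,@@
8) @,@@,@,,,,,@,,@@,,,@
9) @@,@@,@,,,,,@,,@@,,,
10) ,@@,@@,@,,,,,@,,@@,,
11) ,,@@,@@,@,,,,,@,,@@,
12) ,,,@@,@@,@,,,,,@,,@@
13) @,,,@@,@@,@,,,,,@,,@
14) @@,,,@@,@@,@,,,,,@,,
15) ,@@,,,@@,@@,@,,,,,@,
16) ,,@@,,,@@,@@,@,,,,,@
17) @,,@@,,,@@,@@,@,,,,,
18) ,@,,@@,,,@@,@@,@,,,,
19) ,,@,,@@,,,@@,@@,@,,,
20) ,,,@,,@@,,,@@,@@,@,,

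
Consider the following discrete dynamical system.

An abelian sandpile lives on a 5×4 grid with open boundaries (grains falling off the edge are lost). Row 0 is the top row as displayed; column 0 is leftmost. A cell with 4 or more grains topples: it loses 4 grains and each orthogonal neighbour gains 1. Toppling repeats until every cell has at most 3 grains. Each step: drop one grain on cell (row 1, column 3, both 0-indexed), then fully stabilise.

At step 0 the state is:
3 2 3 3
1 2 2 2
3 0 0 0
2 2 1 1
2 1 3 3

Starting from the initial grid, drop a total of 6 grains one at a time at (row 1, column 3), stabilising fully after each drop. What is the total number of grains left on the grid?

37

0) 3 2 3 3
1 2 2 2
3 0 0 0
2 2 1 1
2 1 3 3
1) 3 2 3 3
1 2 2 3
3 0 0 0
2 2 1 1
2 1 3 3
2) 3 3 1 1
1 3 0 2
3 0 1 1
2 2 1 1
2 1 3 3
3) 3 3 1 1
1 3 0 3
3 0 1 1
2 2 1 1
2 1 3 3
4) 3 3 1 2
1 3 1 0
3 0 1 2
2 2 1 1
2 1 3 3
5) 3 3 1 2
1 3 1 1
3 0 1 2
2 2 1 1
2 1 3 3
6) 3 3 1 2
1 3 1 2
3 0 1 2
2 2 1 1
2 1 3 3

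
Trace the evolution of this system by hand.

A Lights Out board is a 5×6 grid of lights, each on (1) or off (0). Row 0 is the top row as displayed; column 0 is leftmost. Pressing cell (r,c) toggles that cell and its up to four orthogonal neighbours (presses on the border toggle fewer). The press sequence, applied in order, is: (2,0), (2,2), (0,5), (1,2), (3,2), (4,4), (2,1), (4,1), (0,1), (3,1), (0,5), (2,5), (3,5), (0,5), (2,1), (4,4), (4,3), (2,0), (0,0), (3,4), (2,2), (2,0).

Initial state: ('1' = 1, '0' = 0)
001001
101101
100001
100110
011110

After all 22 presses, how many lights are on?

0) 001001
101101
100001
100110
011110
1) 001001
001101
010001
000110
011110
2) 001001
000101
001101
001110
011110
3) 001010
000100
001101
001110
011110
4) 000010
011000
000101
001110
011110
5) 000010
011000
001101
010010
010110
6) 000010
011000
001101
010000
010001
7) 000010
001000
110101
000000
010001
8) 000010
001000
110101
010000
101001
9) 111010
011000
110101
010000
101001
10) 111010
011000
100101
101000
111001
11) 111001
011001
100101
101000
111001
12) 111001
011000
100110
101001
111001
13) 111001
011000
100111
101010
111000
14) 111010
011001
100111
101010
111000
15) 111010
001001
011111
111010
111000
16) 111010
001001
011111
111000
111111
17) 111010
001001
011111
111100
110001
18) 111010
101001
101111
011100
110001
19) 001010
001001
101111
011100
110001
20) 001010
001001
101101
011011
110011
21) 001010
000001
110001
010011
110011
22) 001010
100001
000001
110011
110011

13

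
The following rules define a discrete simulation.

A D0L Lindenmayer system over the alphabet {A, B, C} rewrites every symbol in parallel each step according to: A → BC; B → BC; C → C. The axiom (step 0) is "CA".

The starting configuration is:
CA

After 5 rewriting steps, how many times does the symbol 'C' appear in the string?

6

gen 0: CA
gen 1: CBC
gen 2: CBCC
gen 3: CBCCC
gen 4: CBCCCC
gen 5: CBCCCCC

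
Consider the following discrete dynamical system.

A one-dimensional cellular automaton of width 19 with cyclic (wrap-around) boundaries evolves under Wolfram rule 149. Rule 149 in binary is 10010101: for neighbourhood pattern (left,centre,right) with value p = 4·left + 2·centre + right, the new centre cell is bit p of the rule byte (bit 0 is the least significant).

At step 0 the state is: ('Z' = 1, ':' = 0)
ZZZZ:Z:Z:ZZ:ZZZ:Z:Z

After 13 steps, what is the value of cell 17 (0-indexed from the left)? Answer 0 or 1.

step 0: ZZZZ:Z:Z:ZZ:ZZZ:Z:Z
step 1: ZZZ::Z:Z:::::Z::Z::
step 2: :Z:Z:Z:ZZZZZ:ZZ:ZZ:
step 3: :Z:Z:Z::ZZZ:::::::Z
step 4: :Z:Z:ZZ::Z:ZZZZZZ:Z
step 5: :Z:Z:::Z:Z::ZZZZ::Z
step 6: :Z:ZZZ:Z:ZZ::ZZ:Z:Z
step 7: :Z::Z::Z:::Z::::Z:Z
step 8: :ZZ:ZZ:ZZZ:ZZZZ:Z:Z
step 9: ::::::::Z:::ZZ::Z:Z
step 10: ZZZZZZZ:ZZZ:::Z:Z:Z
step 11: ZZZZZZ:::Z:ZZ:Z:Z::
step 12: :ZZZZ:ZZ:Z::::Z:ZZ:
step 13: ::ZZ:::::ZZZZ:Z:::Z

0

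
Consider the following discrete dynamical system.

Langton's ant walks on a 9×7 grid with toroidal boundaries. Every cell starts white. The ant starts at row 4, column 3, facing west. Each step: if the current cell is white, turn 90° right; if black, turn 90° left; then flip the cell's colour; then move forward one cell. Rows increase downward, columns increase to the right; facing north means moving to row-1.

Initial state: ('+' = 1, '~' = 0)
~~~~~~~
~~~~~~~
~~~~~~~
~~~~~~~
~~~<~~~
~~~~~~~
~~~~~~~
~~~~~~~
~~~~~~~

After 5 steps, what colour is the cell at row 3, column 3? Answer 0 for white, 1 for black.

[0] ~~~~~~~
~~~~~~~
~~~~~~~
~~~~~~~
~~~<~~~
~~~~~~~
~~~~~~~
~~~~~~~
~~~~~~~
[1] ~~~~~~~
~~~~~~~
~~~~~~~
~~~^~~~
~~~+~~~
~~~~~~~
~~~~~~~
~~~~~~~
~~~~~~~
[2] ~~~~~~~
~~~~~~~
~~~~~~~
~~~+>~~
~~~+~~~
~~~~~~~
~~~~~~~
~~~~~~~
~~~~~~~
[3] ~~~~~~~
~~~~~~~
~~~~~~~
~~~++~~
~~~+v~~
~~~~~~~
~~~~~~~
~~~~~~~
~~~~~~~
[4] ~~~~~~~
~~~~~~~
~~~~~~~
~~~++~~
~~~<+~~
~~~~~~~
~~~~~~~
~~~~~~~
~~~~~~~
[5] ~~~~~~~
~~~~~~~
~~~~~~~
~~~++~~
~~~~+~~
~~~v~~~
~~~~~~~
~~~~~~~
~~~~~~~

1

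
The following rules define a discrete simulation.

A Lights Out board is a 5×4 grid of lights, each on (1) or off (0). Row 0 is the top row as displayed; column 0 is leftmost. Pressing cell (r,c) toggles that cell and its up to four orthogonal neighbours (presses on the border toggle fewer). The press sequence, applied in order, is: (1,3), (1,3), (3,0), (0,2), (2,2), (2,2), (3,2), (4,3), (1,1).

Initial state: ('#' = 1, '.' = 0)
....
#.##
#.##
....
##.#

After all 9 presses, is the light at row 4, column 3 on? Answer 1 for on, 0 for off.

gen 0: ....
#.##
#.##
....
##.#
gen 1: ...#
#...
#.#.
....
##.#
gen 2: ....
#.##
#.##
....
##.#
gen 3: ....
#.##
..##
##..
.#.#
gen 4: .###
#..#
..##
##..
.#.#
gen 5: .###
#.##
.#..
###.
.#.#
gen 6: .###
#..#
..##
##..
.#.#
gen 7: .###
#..#
...#
#.##
.###
gen 8: .###
#..#
...#
#.#.
.#..
gen 9: ..##
.###
.#.#
#.#.
.#..

0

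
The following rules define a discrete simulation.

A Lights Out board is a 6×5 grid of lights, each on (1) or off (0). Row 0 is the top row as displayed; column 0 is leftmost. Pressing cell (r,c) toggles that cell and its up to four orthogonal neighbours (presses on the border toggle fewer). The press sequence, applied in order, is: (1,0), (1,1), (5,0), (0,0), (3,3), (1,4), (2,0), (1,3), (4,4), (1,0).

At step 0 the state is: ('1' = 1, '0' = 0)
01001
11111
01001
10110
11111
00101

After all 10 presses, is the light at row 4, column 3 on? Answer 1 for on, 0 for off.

k=0  01001
11111
01001
10110
11111
00101
k=1  11001
00111
11001
10110
11111
00101
k=2  10001
11011
10001
10110
11111
00101
k=3  10001
11011
10001
10110
01111
11101
k=4  01001
01011
10001
10110
01111
11101
k=5  01001
01011
10011
10001
01101
11101
k=6  01000
01000
10010
10001
01101
11101
k=7  01000
11000
01010
00001
01101
11101
k=8  01010
11111
01000
00001
01101
11101
k=9  01010
11111
01000
00000
01110
11100
k=10  11010
00111
11000
00000
01110
11100

1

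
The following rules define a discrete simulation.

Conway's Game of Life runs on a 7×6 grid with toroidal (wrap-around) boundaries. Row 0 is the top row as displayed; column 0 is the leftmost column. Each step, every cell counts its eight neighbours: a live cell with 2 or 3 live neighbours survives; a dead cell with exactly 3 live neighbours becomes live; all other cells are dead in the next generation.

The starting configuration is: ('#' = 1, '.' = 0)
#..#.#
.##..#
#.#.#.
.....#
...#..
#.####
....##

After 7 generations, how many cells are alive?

2

[0] #..#.#
.##..#
#.#.#.
.....#
...#..
#.####
....##
[1] .###..
..#...
#.###.
...###
#.##..
#.#...
.##...
[2] ...#..
....#.
.##...
#.....
#.#...
#.....
#.....
[3] ......
..##..
.#....
#.#...
#....#
#....#
......
[4] ......
..#...
.#.#..
#....#
......
#....#
......
[5] ......
..#...
###...
#.....
......
......
......
[6] ......
..#...
#.#...
#.....
......
......
......
[7] ......
.#....
......
.#....
......
......
......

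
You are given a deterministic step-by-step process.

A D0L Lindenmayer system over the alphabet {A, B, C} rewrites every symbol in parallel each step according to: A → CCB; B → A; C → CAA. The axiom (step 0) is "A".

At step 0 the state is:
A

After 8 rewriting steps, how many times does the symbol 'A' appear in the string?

k=0  A
k=1  CCB
k=2  CAACAAA
k=3  CAACCBCCBCAACCBCCBCCB
k=4  CAACCBCCBCAACAAACAACAAACAACCBCCBCAACAAACAACAAACAACAAA
k=5  CAACCBCCBCAACAAACAACAAACAACCBCCBCAACCBCCBCCBCAACCBCCBCAACC…BCCBCAACCBCCBCCBCAACCBCCBCAACCBCCBCCBCAACCBCCBCAACCBCCBCCB  (len 151)
k=6  CAACCBCCBCAACAAACAACAAACAACCBCCBCAACCBCCBCCBCAACCBCCBCAACC…ACAAACAACCBCCBCAACAAACAACAAACAACCBCCBCAACAAACAACAAACAACAAA  (len 395)
k=7  CAACCBCCBCAACAAACAACAAACAACCBCCBCAACCBCCBCCBCAACCBCCBCAACC…BCCBCAACCBCCBCCBCAACCBCCBCAACCBCCBCCBCAACCBCCBCAACCBCCBCCB  (len 1097)
k=8  CAACCBCCBCAACAAACAACAAACAACCBCCBCAACCBCCBCCBCAACCBCCBCAACC…ACAAACAACCBCCBCAACAAACAACAAACAACCBCCBCAACAAACAACAAACAACAAA  (len 2921)

1257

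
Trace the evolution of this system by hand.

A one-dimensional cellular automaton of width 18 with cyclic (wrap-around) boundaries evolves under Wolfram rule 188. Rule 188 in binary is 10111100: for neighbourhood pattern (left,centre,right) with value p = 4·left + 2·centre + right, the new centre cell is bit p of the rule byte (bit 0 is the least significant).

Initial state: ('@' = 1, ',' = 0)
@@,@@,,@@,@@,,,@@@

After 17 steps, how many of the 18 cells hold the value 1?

0) @@,@@,,@@,@@,,,@@@
1) @,@@,@,@,@@,@,,@@@
2) ,@@,@@@@@@,@@@,@@@
3) @@,@@@@@@,@@@,@@@,
4) @,@@@@@@,@@@,@@@,@
5) ,@@@@@@,@@@,@@@,@@
6) @@@@@@,@@@,@@@,@@,
7) @@@@@,@@@,@@@,@@,@
8) @@@@,@@@,@@@,@@,@@
9) @@@,@@@,@@@,@@,@@@
10) @@,@@@,@@@,@@,@@@@
11) @,@@@,@@@,@@,@@@@@
12) ,@@@,@@@,@@,@@@@@@
13) @@@,@@@,@@,@@@@@@,
14) @@,@@@,@@,@@@@@@,@
15) @,@@@,@@,@@@@@@,@@
16) ,@@@,@@,@@@@@@,@@@
17) @@@,@@,@@@@@@,@@@,

14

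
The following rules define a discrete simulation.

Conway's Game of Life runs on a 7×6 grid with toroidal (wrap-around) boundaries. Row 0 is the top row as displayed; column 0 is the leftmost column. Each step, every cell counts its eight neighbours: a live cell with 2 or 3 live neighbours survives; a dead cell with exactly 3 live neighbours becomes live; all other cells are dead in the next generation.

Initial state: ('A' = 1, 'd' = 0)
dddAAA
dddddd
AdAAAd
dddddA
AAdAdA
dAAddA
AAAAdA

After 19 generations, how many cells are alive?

12

step 0: dddAAA
dddddd
AdAAAd
dddddA
AAdAdA
dAAddA
AAAAdA
step 1: dAdAdA
ddAddd
dddAAA
dddddd
dAdddA
dddddd
dddddd
step 2: ddAddd
AdAddA
dddAAd
AddddA
dddddd
dddddd
dddddd
step 3: dAdddd
dAAdAA
dAdAAd
ddddAA
dddddd
dddddd
dddddd
step 4: AAAddd
dAddAA
dAdddd
dddAAA
dddddd
dddddd
dddddd
step 5: AAAddA
dddddA
ddAAdd
ddddAd
ddddAd
dddddd
dAdddd
step 6: dAAddA
dddAAA
dddAAd
ddddAd
dddddd
dddddd
dAAddd
step 7: dAdddA
AddddA
dddddd
dddAAd
dddddd
dddddd
AAAddd
step 8: ddAddA
AddddA
ddddAA
dddddd
dddddd
dAdddd
AAAddd
step 9: ddAddA
Addddd
AdddAA
dddddd
dddddd
AAAddd
AdAddd
step 10: AddddA
AAddAd
AddddA
dddddA
dAdddd
AdAddd
AdAAdA
step 11: ddAAdd
dAddAd
dAddAd
dddddA
AAdddd
AdAAdA
ddAAAd
step 12: dAdddd
dAddAd
AdddAA
dAdddA
dAAdAd
AddddA
dddddA
step 13: Addddd
dAddAd
dAddAd
dAAAdd
dAAdAd
AAddAA
dddddA
step 14: AddddA
AAdddA
AAddAd
AdddAd
ddddAd
dAAAAd
dAddAd
step 15: ddddAd
ddddAd
ddddAd
AAdAAd
dAAdAd
dAAdAA
dAddAd
step 16: dddAAA
dddAAA
ddddAd
AAddAd
dddddd
ddddAA
AAAdAd
step 17: dAdddd
dddddd
Addddd
dddddA
AdddAd
AAdAAA
AAAddd
step 18: AAAddd
dddddd
dddddd
AddddA
dAdAdd
dddAAd
dddAAd
step 19: dAAAdd
dAdddd
dddddd
Addddd
AdAAdA
dddddd
dAddAA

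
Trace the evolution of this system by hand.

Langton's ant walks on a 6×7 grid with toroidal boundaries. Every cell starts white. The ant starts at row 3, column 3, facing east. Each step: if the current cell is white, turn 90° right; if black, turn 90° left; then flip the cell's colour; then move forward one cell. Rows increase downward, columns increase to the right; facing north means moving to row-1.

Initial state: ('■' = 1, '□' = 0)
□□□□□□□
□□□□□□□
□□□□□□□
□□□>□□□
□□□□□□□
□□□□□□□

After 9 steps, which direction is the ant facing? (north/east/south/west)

gen 0: □□□□□□□
□□□□□□□
□□□□□□□
□□□>□□□
□□□□□□□
□□□□□□□
gen 1: □□□□□□□
□□□□□□□
□□□□□□□
□□□■□□□
□□□v□□□
□□□□□□□
gen 2: □□□□□□□
□□□□□□□
□□□□□□□
□□□■□□□
□□<■□□□
□□□□□□□
gen 3: □□□□□□□
□□□□□□□
□□□□□□□
□□^■□□□
□□■■□□□
□□□□□□□
gen 4: □□□□□□□
□□□□□□□
□□□□□□□
□□■>□□□
□□■■□□□
□□□□□□□
gen 5: □□□□□□□
□□□□□□□
□□□^□□□
□□■□□□□
□□■■□□□
□□□□□□□
gen 6: □□□□□□□
□□□□□□□
□□□■>□□
□□■□□□□
□□■■□□□
□□□□□□□
gen 7: □□□□□□□
□□□□□□□
□□□■■□□
□□■□v□□
□□■■□□□
□□□□□□□
gen 8: □□□□□□□
□□□□□□□
□□□■■□□
□□■<■□□
□□■■□□□
□□□□□□□
gen 9: □□□□□□□
□□□□□□□
□□□^■□□
□□■■■□□
□□■■□□□
□□□□□□□

north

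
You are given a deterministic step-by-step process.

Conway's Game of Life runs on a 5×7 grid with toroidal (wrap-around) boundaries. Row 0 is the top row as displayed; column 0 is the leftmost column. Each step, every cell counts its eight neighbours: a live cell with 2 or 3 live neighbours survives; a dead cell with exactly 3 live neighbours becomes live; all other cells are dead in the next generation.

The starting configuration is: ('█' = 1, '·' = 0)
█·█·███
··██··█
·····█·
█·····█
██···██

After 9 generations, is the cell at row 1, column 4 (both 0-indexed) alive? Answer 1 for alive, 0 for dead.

0

k=0  █·█·███
··██··█
·····█·
█·····█
██···██
k=1  ··█·█··
████···
█····█·
·█·····
····█··
k=2  ··█·█··
█·███·█
█·····█
·······
···█···
k=3  ·██·██·
█·█·█·█
██·█·██
·······
···█···
k=4  ███·███
·······
·█████·
█·█·█·█
··███··
k=5  ███·███
·······
███·███
█·····█
·······
k=6  ██···██
·······
·█···█·
·······
·······
k=7  █·····█
·█···█·
·······
·······
█·····█
k=8  ·█···█·
█·····█
·······
·······
█·····█
k=9  ·█···█·
█·····█
·······
·······
█·····█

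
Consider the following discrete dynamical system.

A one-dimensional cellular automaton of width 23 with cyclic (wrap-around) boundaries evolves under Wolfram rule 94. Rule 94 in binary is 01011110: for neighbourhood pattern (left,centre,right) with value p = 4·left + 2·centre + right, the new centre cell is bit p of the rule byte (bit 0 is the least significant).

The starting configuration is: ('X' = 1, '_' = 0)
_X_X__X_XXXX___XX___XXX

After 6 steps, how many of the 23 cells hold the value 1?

12

step 0: _X_X__X_XXXX___XX___XXX
step 1: _X_XXXX_X__XX_XXXX_XX_X
step 2: _X_X__X_XXXXX_X__X_XX_X
step 3: _X_XXXX_X___X_XXXX_XX_X
step 4: _X_X__X_XX_XX_X__X_XX_X
step 5: _X_XXXX_XX_XX_XXXX_XX_X
step 6: _X_X__X_XX_XX_X__X_XX_X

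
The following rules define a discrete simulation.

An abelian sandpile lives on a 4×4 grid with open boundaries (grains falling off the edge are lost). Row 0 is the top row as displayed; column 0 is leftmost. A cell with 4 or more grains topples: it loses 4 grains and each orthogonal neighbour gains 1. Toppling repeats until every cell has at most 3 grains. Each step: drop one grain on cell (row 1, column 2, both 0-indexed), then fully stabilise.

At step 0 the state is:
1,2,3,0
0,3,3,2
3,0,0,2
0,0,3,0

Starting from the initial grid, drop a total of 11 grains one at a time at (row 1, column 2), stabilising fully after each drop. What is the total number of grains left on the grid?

t=0: 1,2,3,0
0,3,3,2
3,0,0,2
0,0,3,0
t=1: 2,0,1,1
1,1,2,3
3,1,1,2
0,0,3,0
t=2: 2,0,1,1
1,1,3,3
3,1,1,2
0,0,3,0
t=3: 2,0,2,2
1,2,1,0
3,1,2,3
0,0,3,0
t=4: 2,0,2,2
1,2,2,0
3,1,2,3
0,0,3,0
t=5: 2,0,2,2
1,2,3,0
3,1,2,3
0,0,3,0
t=6: 2,0,3,2
1,3,0,1
3,1,3,3
0,0,3,0
t=7: 2,0,3,2
1,3,1,1
3,1,3,3
0,0,3,0
t=8: 2,0,3,2
1,3,2,1
3,1,3,3
0,0,3,0
t=9: 2,0,3,2
1,3,3,1
3,1,3,3
0,0,3,0
t=10: 2,2,0,3
2,0,3,3
3,3,2,0
0,1,0,2
t=11: 2,2,2,0
2,1,1,1
3,3,3,1
0,1,0,2

24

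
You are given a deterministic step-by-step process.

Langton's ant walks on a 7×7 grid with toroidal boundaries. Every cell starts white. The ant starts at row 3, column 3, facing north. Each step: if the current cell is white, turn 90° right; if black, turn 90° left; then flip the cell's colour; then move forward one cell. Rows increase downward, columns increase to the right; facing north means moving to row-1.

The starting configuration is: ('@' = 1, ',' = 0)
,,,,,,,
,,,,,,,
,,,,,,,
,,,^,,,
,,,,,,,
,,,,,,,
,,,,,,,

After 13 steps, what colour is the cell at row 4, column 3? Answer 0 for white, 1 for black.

0) ,,,,,,,
,,,,,,,
,,,,,,,
,,,^,,,
,,,,,,,
,,,,,,,
,,,,,,,
1) ,,,,,,,
,,,,,,,
,,,,,,,
,,,@>,,
,,,,,,,
,,,,,,,
,,,,,,,
2) ,,,,,,,
,,,,,,,
,,,,,,,
,,,@@,,
,,,,v,,
,,,,,,,
,,,,,,,
3) ,,,,,,,
,,,,,,,
,,,,,,,
,,,@@,,
,,,<@,,
,,,,,,,
,,,,,,,
4) ,,,,,,,
,,,,,,,
,,,,,,,
,,,^@,,
,,,@@,,
,,,,,,,
,,,,,,,
5) ,,,,,,,
,,,,,,,
,,,,,,,
,,<,@,,
,,,@@,,
,,,,,,,
,,,,,,,
6) ,,,,,,,
,,,,,,,
,,^,,,,
,,@,@,,
,,,@@,,
,,,,,,,
,,,,,,,
7) ,,,,,,,
,,,,,,,
,,@>,,,
,,@,@,,
,,,@@,,
,,,,,,,
,,,,,,,
8) ,,,,,,,
,,,,,,,
,,@@,,,
,,@v@,,
,,,@@,,
,,,,,,,
,,,,,,,
9) ,,,,,,,
,,,,,,,
,,@@,,,
,,<@@,,
,,,@@,,
,,,,,,,
,,,,,,,
10) ,,,,,,,
,,,,,,,
,,@@,,,
,,,@@,,
,,v@@,,
,,,,,,,
,,,,,,,
11) ,,,,,,,
,,,,,,,
,,@@,,,
,,,@@,,
,<@@@,,
,,,,,,,
,,,,,,,
12) ,,,,,,,
,,,,,,,
,,@@,,,
,^,@@,,
,@@@@,,
,,,,,,,
,,,,,,,
13) ,,,,,,,
,,,,,,,
,,@@,,,
,@>@@,,
,@@@@,,
,,,,,,,
,,,,,,,

1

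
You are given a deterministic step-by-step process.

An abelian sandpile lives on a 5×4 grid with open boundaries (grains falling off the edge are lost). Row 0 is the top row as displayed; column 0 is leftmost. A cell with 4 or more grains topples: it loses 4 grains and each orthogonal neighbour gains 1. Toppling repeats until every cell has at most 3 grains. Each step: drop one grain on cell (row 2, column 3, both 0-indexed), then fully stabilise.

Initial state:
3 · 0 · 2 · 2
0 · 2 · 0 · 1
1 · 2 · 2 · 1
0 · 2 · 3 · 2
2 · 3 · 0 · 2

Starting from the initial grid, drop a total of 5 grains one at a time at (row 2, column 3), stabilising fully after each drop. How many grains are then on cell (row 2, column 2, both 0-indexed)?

[0] 3 · 0 · 2 · 2
0 · 2 · 0 · 1
1 · 2 · 2 · 1
0 · 2 · 3 · 2
2 · 3 · 0 · 2
[1] 3 · 0 · 2 · 2
0 · 2 · 0 · 1
1 · 2 · 2 · 2
0 · 2 · 3 · 2
2 · 3 · 0 · 2
[2] 3 · 0 · 2 · 2
0 · 2 · 0 · 1
1 · 2 · 2 · 3
0 · 2 · 3 · 2
2 · 3 · 0 · 2
[3] 3 · 0 · 2 · 2
0 · 2 · 0 · 2
1 · 2 · 3 · 0
0 · 2 · 3 · 3
2 · 3 · 0 · 2
[4] 3 · 0 · 2 · 2
0 · 2 · 0 · 2
1 · 2 · 3 · 1
0 · 2 · 3 · 3
2 · 3 · 0 · 2
[5] 3 · 0 · 2 · 2
0 · 2 · 0 · 2
1 · 2 · 3 · 2
0 · 2 · 3 · 3
2 · 3 · 0 · 2

3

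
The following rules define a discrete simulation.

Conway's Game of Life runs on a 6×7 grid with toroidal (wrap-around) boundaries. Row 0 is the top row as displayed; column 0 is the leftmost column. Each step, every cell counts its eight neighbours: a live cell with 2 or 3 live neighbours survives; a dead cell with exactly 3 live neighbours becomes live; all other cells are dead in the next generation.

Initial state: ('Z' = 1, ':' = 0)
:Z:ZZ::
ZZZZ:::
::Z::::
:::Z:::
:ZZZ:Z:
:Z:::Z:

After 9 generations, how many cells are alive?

step 0: :Z:ZZ::
ZZZZ:::
::Z::::
:::Z:::
:ZZZ:Z:
:Z:::Z:
step 1: :::ZZ::
Z:::Z::
:::::::
:Z:ZZ::
:Z:Z:::
ZZ:::Z:
step 2: ZZ:ZZZZ
:::ZZ::
:::ZZ::
:::ZZ::
:Z:Z:::
ZZ:Z:::
step 3: :Z:::ZZ
Z:::::Z
::Z::Z:
:::::::
ZZ:Z:::
:::Z:Z:
step 4: ::::ZZ:
ZZ:::::
::::::Z
:ZZ::::
::Z:Z::
:Z:::Z:
step 5: ZZ::ZZZ
Z::::ZZ
::Z::::
:ZZZ:::
::ZZ:::
:::Z:Z:
step 6: :Z:::::
::::Z::
Z:ZZ::Z
:Z:::::
:Z:::::
ZZ:Z:Z:
step 7: ZZZ:Z::
ZZZZ:::
ZZZZ:::
:Z:::::
:Z:::::
ZZ:::::
step 8: ::::::Z
::::Z:Z
:::Z:::
:::::::
:ZZ::::
:::::::
step 9: :::::Z:
:::::Z:
:::::::
::Z::::
:::::::
:::::::

3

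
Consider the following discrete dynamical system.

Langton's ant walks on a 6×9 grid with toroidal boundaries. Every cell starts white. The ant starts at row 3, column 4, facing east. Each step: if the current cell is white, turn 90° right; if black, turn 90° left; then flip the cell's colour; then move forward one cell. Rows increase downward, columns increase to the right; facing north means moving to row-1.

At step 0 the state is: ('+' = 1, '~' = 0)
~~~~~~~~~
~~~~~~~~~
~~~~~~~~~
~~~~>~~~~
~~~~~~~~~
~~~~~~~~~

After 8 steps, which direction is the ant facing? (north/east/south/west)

[0] ~~~~~~~~~
~~~~~~~~~
~~~~~~~~~
~~~~>~~~~
~~~~~~~~~
~~~~~~~~~
[1] ~~~~~~~~~
~~~~~~~~~
~~~~~~~~~
~~~~+~~~~
~~~~v~~~~
~~~~~~~~~
[2] ~~~~~~~~~
~~~~~~~~~
~~~~~~~~~
~~~~+~~~~
~~~<+~~~~
~~~~~~~~~
[3] ~~~~~~~~~
~~~~~~~~~
~~~~~~~~~
~~~^+~~~~
~~~++~~~~
~~~~~~~~~
[4] ~~~~~~~~~
~~~~~~~~~
~~~~~~~~~
~~~+>~~~~
~~~++~~~~
~~~~~~~~~
[5] ~~~~~~~~~
~~~~~~~~~
~~~~^~~~~
~~~+~~~~~
~~~++~~~~
~~~~~~~~~
[6] ~~~~~~~~~
~~~~~~~~~
~~~~+>~~~
~~~+~~~~~
~~~++~~~~
~~~~~~~~~
[7] ~~~~~~~~~
~~~~~~~~~
~~~~++~~~
~~~+~v~~~
~~~++~~~~
~~~~~~~~~
[8] ~~~~~~~~~
~~~~~~~~~
~~~~++~~~
~~~+<+~~~
~~~++~~~~
~~~~~~~~~

west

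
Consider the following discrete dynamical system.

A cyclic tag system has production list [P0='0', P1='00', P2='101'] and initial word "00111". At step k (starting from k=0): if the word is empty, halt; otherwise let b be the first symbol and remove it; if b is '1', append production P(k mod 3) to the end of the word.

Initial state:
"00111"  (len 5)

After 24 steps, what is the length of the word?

[0] "00111"  (len 5)
[1] "0111"  (len 4)
[2] "111"  (len 3)
[3] "11101"  (len 5)
[4] "11010"  (len 5)
[5] "101000"  (len 6)
[6] "01000101"  (len 8)
[7] "1000101"  (len 7)
[8] "00010100"  (len 8)
[9] "0010100"  (len 7)
[10] "010100"  (len 6)
[11] "10100"  (len 5)
[12] "0100101"  (len 7)
[13] "100101"  (len 6)
[14] "0010100"  (len 7)
[15] "010100"  (len 6)
[16] "10100"  (len 5)
[17] "010000"  (len 6)
[18] "10000"  (len 5)
[19] "00000"  (len 5)
[20] "0000"  (len 4)
[21] "000"  (len 3)
[22] "00"  (len 2)
[23] "0"  (len 1)
[24] (halted — word empty)

0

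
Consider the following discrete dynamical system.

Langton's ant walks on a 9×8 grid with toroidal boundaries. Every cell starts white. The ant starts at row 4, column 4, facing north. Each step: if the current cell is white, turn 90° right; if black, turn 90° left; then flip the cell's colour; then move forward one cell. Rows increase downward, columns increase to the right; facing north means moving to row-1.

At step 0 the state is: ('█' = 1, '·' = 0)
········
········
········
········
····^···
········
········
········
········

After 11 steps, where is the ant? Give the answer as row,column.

5,2

gen 0: ········
········
········
········
····^···
········
········
········
········
gen 1: ········
········
········
········
····█>··
········
········
········
········
gen 2: ········
········
········
········
····██··
·····v··
········
········
········
gen 3: ········
········
········
········
····██··
····<█··
········
········
········
gen 4: ········
········
········
········
····^█··
····██··
········
········
········
gen 5: ········
········
········
········
···<·█··
····██··
········
········
········
gen 6: ········
········
········
···^····
···█·█··
····██··
········
········
········
gen 7: ········
········
········
···█>···
···█·█··
····██··
········
········
········
gen 8: ········
········
········
···██···
···█v█··
····██··
········
········
········
gen 9: ········
········
········
···██···
···<██··
····██··
········
········
········
gen 10: ········
········
········
···██···
····██··
···v██··
········
········
········
gen 11: ········
········
········
···██···
····██··
··<███··
········
········
········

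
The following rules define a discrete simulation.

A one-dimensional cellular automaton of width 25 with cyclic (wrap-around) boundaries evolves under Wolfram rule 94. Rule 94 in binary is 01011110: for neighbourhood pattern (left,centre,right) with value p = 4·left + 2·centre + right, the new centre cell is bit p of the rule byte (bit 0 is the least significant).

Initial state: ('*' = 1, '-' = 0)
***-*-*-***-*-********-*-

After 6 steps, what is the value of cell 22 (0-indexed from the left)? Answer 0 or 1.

0

[0] ***-*-*-***-*-********-*-
[1] *-*-*-*-*-*-*-*------*-*-
[2] *-*-*-*-*-*-*-**----**-*-
[3] *-*-*-*-*-*-*-***--***-*-
[4] *-*-*-*-*-*-*-*-****-*-*-
[5] *-*-*-*-*-*-*-*-*--*-*-*-
[6] *-*-*-*-*-*-*-*-****-*-*-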